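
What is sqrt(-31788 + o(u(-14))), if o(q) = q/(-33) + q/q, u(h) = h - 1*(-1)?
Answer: I*sqrt(34615614)/33 ≈ 178.29*I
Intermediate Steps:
u(h) = 1 + h (u(h) = h + 1 = 1 + h)
o(q) = 1 - q/33 (o(q) = q*(-1/33) + 1 = -q/33 + 1 = 1 - q/33)
sqrt(-31788 + o(u(-14))) = sqrt(-31788 + (1 - (1 - 14)/33)) = sqrt(-31788 + (1 - 1/33*(-13))) = sqrt(-31788 + (1 + 13/33)) = sqrt(-31788 + 46/33) = sqrt(-1048958/33) = I*sqrt(34615614)/33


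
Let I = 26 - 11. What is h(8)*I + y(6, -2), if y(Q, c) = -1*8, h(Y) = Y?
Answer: 112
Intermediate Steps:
I = 15
y(Q, c) = -8
h(8)*I + y(6, -2) = 8*15 - 8 = 120 - 8 = 112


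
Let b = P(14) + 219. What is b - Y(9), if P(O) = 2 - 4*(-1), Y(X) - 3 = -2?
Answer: 224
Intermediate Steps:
Y(X) = 1 (Y(X) = 3 - 2 = 1)
P(O) = 6 (P(O) = 2 + 4 = 6)
b = 225 (b = 6 + 219 = 225)
b - Y(9) = 225 - 1*1 = 225 - 1 = 224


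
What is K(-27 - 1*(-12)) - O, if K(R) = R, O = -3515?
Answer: 3500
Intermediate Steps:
K(-27 - 1*(-12)) - O = (-27 - 1*(-12)) - 1*(-3515) = (-27 + 12) + 3515 = -15 + 3515 = 3500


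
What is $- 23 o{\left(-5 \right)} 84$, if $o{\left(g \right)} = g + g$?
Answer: $19320$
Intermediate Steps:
$o{\left(g \right)} = 2 g$
$- 23 o{\left(-5 \right)} 84 = - 23 \cdot 2 \left(-5\right) 84 = \left(-23\right) \left(-10\right) 84 = 230 \cdot 84 = 19320$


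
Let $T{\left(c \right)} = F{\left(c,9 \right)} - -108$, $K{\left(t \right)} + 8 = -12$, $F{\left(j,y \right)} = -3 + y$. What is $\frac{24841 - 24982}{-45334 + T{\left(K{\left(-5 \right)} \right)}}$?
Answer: $\frac{141}{45220} \approx 0.0031181$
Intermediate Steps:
$K{\left(t \right)} = -20$ ($K{\left(t \right)} = -8 - 12 = -20$)
$T{\left(c \right)} = 114$ ($T{\left(c \right)} = \left(-3 + 9\right) - -108 = 6 + 108 = 114$)
$\frac{24841 - 24982}{-45334 + T{\left(K{\left(-5 \right)} \right)}} = \frac{24841 - 24982}{-45334 + 114} = - \frac{141}{-45220} = \left(-141\right) \left(- \frac{1}{45220}\right) = \frac{141}{45220}$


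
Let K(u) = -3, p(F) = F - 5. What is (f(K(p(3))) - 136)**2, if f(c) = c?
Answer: 19321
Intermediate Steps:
p(F) = -5 + F
(f(K(p(3))) - 136)**2 = (-3 - 136)**2 = (-139)**2 = 19321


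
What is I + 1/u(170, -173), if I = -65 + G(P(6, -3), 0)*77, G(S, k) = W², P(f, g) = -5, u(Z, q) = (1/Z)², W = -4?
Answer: 30067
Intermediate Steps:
u(Z, q) = Z⁻²
G(S, k) = 16 (G(S, k) = (-4)² = 16)
I = 1167 (I = -65 + 16*77 = -65 + 1232 = 1167)
I + 1/u(170, -173) = 1167 + 1/(170⁻²) = 1167 + 1/(1/28900) = 1167 + 28900 = 30067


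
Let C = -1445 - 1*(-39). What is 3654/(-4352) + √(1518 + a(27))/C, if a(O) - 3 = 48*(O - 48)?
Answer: -1827/2176 - 3*√57/1406 ≈ -0.85572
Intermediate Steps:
C = -1406 (C = -1445 + 39 = -1406)
a(O) = -2301 + 48*O (a(O) = 3 + 48*(O - 48) = 3 + 48*(-48 + O) = 3 + (-2304 + 48*O) = -2301 + 48*O)
3654/(-4352) + √(1518 + a(27))/C = 3654/(-4352) + √(1518 + (-2301 + 48*27))/(-1406) = 3654*(-1/4352) + √(1518 + (-2301 + 1296))*(-1/1406) = -1827/2176 + √(1518 - 1005)*(-1/1406) = -1827/2176 + √513*(-1/1406) = -1827/2176 + (3*√57)*(-1/1406) = -1827/2176 - 3*√57/1406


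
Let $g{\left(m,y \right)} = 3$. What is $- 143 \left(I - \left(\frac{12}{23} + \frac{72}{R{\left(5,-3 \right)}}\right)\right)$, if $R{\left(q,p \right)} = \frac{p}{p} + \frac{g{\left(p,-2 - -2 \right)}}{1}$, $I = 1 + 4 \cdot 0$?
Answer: $\frac{57629}{23} \approx 2505.6$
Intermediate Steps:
$I = 1$ ($I = 1 + 0 = 1$)
$R{\left(q,p \right)} = 4$ ($R{\left(q,p \right)} = \frac{p}{p} + \frac{3}{1} = 1 + 3 \cdot 1 = 1 + 3 = 4$)
$- 143 \left(I - \left(\frac{12}{23} + \frac{72}{R{\left(5,-3 \right)}}\right)\right) = - 143 \left(1 - \left(18 + \frac{12}{23}\right)\right) = - 143 \left(1 - \frac{426}{23}\right) = \left(-143\right) \left(- \frac{403}{23}\right) = \frac{57629}{23}$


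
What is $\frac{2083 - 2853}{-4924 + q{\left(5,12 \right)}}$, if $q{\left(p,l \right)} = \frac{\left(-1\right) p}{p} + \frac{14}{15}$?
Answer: $\frac{11550}{73861} \approx 0.15637$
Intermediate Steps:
$q{\left(p,l \right)} = - \frac{1}{15}$ ($q{\left(p,l \right)} = -1 + 14 \cdot \frac{1}{15} = -1 + \frac{14}{15} = - \frac{1}{15}$)
$\frac{2083 - 2853}{-4924 + q{\left(5,12 \right)}} = \frac{2083 - 2853}{-4924 - \frac{1}{15}} = - \frac{770}{- \frac{73861}{15}} = \left(-770\right) \left(- \frac{15}{73861}\right) = \frac{11550}{73861}$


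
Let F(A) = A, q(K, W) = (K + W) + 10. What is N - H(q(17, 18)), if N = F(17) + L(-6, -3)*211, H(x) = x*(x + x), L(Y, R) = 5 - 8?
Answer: -4666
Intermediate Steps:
q(K, W) = 10 + K + W
L(Y, R) = -3
H(x) = 2*x**2 (H(x) = x*(2*x) = 2*x**2)
N = -616 (N = 17 - 3*211 = 17 - 633 = -616)
N - H(q(17, 18)) = -616 - 2*(10 + 17 + 18)**2 = -616 - 2*45**2 = -616 - 2*2025 = -616 - 1*4050 = -616 - 4050 = -4666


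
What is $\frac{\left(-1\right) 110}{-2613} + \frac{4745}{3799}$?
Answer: $\frac{12816575}{9926787} \approx 1.2911$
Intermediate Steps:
$\frac{\left(-1\right) 110}{-2613} + \frac{4745}{3799} = \left(-110\right) \left(- \frac{1}{2613}\right) + 4745 \cdot \frac{1}{3799} = \frac{110}{2613} + \frac{4745}{3799} = \frac{12816575}{9926787}$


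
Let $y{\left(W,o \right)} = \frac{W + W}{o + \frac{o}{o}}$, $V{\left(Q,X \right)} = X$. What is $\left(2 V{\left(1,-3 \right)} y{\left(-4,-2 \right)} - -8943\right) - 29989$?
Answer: $-21094$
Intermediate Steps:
$y{\left(W,o \right)} = \frac{2 W}{1 + o}$ ($y{\left(W,o \right)} = \frac{2 W}{o + 1} = \frac{2 W}{1 + o}$)
$\left(2 V{\left(1,-3 \right)} y{\left(-4,-2 \right)} - -8943\right) - 29989 = \left(2 \left(-3\right) 2 \left(-4\right) \frac{1}{1 - 2} - -8943\right) - 29989 = \left(- 6 \cdot 2 \left(-4\right) \frac{1}{-1} + 8943\right) - 29989 = \left(- 6 \cdot 2 \left(-4\right) \left(-1\right) + 8943\right) - 29989 = \left(\left(-6\right) 8 + 8943\right) - 29989 = \left(-48 + 8943\right) - 29989 = 8895 - 29989 = -21094$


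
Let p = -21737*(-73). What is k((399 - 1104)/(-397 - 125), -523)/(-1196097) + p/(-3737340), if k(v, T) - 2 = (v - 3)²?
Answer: -133017154537066/313287999768765 ≈ -0.42458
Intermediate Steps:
k(v, T) = 2 + (-3 + v)² (k(v, T) = 2 + (v - 3)² = 2 + (-3 + v)²)
p = 1586801
k((399 - 1104)/(-397 - 125), -523)/(-1196097) + p/(-3737340) = (2 + (-3 + (399 - 1104)/(-397 - 125))²)/(-1196097) + 1586801/(-3737340) = (2 + (-3 - 705/(-522))²)*(-1/1196097) + 1586801*(-1/3737340) = (2 + (-3 - 705*(-1/522))²)*(-1/1196097) - 1586801/3737340 = (2 + (-3 + 235/174)²)*(-1/1196097) - 1586801/3737340 = (2 + (-287/174)²)*(-1/1196097) - 1586801/3737340 = (2 + 82369/30276)*(-1/1196097) - 1586801/3737340 = (142921/30276)*(-1/1196097) - 1586801/3737340 = -142921/36213032772 - 1586801/3737340 = -133017154537066/313287999768765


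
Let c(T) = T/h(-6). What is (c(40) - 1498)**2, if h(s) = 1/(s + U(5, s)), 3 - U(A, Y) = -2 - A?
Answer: 1790244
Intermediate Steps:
U(A, Y) = 5 + A (U(A, Y) = 3 - (-2 - A) = 3 + (2 + A) = 5 + A)
h(s) = 1/(10 + s) (h(s) = 1/(s + (5 + 5)) = 1/(s + 10) = 1/(10 + s))
c(T) = 4*T (c(T) = T/(1/(10 - 6)) = T/(1/4) = T*4 = 4*T)
(c(40) - 1498)**2 = (4*40 - 1498)**2 = (160 - 1498)**2 = (-1338)**2 = 1790244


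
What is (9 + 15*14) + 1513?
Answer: 1732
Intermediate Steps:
(9 + 15*14) + 1513 = (9 + 210) + 1513 = 219 + 1513 = 1732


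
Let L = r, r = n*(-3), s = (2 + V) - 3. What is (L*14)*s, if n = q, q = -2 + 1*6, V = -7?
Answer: 1344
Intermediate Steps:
q = 4 (q = -2 + 6 = 4)
s = -8 (s = (2 - 7) - 3 = -5 - 3 = -8)
n = 4
r = -12 (r = 4*(-3) = -12)
L = -12
(L*14)*s = -12*14*(-8) = -168*(-8) = 1344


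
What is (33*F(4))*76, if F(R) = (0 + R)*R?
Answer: 40128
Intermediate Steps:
F(R) = R**2 (F(R) = R*R = R**2)
(33*F(4))*76 = (33*4**2)*76 = (33*16)*76 = 528*76 = 40128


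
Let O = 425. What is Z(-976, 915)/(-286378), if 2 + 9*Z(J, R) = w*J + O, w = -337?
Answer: -329335/2577402 ≈ -0.12778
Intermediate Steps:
Z(J, R) = 47 - 337*J/9 (Z(J, R) = -2/9 + (-337*J + 425)/9 = -2/9 + (425 - 337*J)/9 = -2/9 + (425/9 - 337*J/9) = 47 - 337*J/9)
Z(-976, 915)/(-286378) = (47 - 337/9*(-976))/(-286378) = (47 + 328912/9)*(-1/286378) = (329335/9)*(-1/286378) = -329335/2577402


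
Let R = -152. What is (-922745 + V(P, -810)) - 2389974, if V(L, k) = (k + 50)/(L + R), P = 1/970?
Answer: -488423239441/147439 ≈ -3.3127e+6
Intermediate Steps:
P = 1/970 ≈ 0.0010309
V(L, k) = (50 + k)/(-152 + L) (V(L, k) = (k + 50)/(L - 152) = (50 + k)/(-152 + L))
(-922745 + V(P, -810)) - 2389974 = (-922745 + (50 - 810)/(-152 + 1/970)) - 2389974 = (-922745 - 760/(-147439/970)) - 2389974 = (-922745 - 970/147439*(-760)) - 2389974 = (-922745 + 737200/147439) - 2389974 = -136047862855/147439 - 2389974 = -488423239441/147439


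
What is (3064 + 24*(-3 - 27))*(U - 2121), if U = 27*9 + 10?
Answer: -4378592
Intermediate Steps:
U = 253 (U = 243 + 10 = 253)
(3064 + 24*(-3 - 27))*(U - 2121) = (3064 + 24*(-3 - 27))*(253 - 2121) = (3064 + 24*(-30))*(-1868) = (3064 - 720)*(-1868) = 2344*(-1868) = -4378592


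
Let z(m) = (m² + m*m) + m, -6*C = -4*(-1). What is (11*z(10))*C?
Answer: -1540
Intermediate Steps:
C = -⅔ (C = -(-2)*(-1)/3 = -⅙*4 = -⅔ ≈ -0.66667)
z(m) = m + 2*m² (z(m) = (m² + m²) + m = 2*m² + m = m + 2*m²)
(11*z(10))*C = (11*(10*(1 + 2*10)))*(-⅔) = (11*(10*(1 + 20)))*(-⅔) = (11*(10*21))*(-⅔) = (11*210)*(-⅔) = 2310*(-⅔) = -1540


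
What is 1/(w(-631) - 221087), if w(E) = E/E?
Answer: -1/221086 ≈ -4.5231e-6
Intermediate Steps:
w(E) = 1
1/(w(-631) - 221087) = 1/(1 - 221087) = 1/(-221086) = -1/221086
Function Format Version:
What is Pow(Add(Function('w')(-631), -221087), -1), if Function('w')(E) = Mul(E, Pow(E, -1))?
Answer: Rational(-1, 221086) ≈ -4.5231e-6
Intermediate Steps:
Function('w')(E) = 1
Pow(Add(Function('w')(-631), -221087), -1) = Pow(Add(1, -221087), -1) = Pow(-221086, -1) = Rational(-1, 221086)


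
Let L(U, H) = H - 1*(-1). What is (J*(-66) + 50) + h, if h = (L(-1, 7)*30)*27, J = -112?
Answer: 13922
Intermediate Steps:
L(U, H) = 1 + H (L(U, H) = H + 1 = 1 + H)
h = 6480 (h = ((1 + 7)*30)*27 = (8*30)*27 = 240*27 = 6480)
(J*(-66) + 50) + h = (-112*(-66) + 50) + 6480 = (7392 + 50) + 6480 = 7442 + 6480 = 13922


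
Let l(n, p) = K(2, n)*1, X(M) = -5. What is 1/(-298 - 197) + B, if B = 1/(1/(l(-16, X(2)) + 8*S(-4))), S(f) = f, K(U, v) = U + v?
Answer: -22771/495 ≈ -46.002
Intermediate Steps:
l(n, p) = 2 + n (l(n, p) = (2 + n)*1 = 2 + n)
B = -46 (B = 1/(1/((2 - 16) + 8*(-4))) = 1/(1/(-14 - 32)) = 1/(1/(-46)) = 1/(-1/46) = -46)
1/(-298 - 197) + B = 1/(-298 - 197) - 46 = 1/(-495) - 46 = -1/495 - 46 = -22771/495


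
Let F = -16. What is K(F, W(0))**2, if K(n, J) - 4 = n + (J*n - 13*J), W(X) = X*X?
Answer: 144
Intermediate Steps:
W(X) = X**2
K(n, J) = 4 + n - 13*J + J*n (K(n, J) = 4 + (n + (J*n - 13*J)) = 4 + (n + (-13*J + J*n)) = 4 + (n - 13*J + J*n) = 4 + n - 13*J + J*n)
K(F, W(0))**2 = (4 - 16 - 13*0**2 + 0**2*(-16))**2 = (4 - 16 - 13*0 + 0*(-16))**2 = (4 - 16 + 0 + 0)**2 = (-12)**2 = 144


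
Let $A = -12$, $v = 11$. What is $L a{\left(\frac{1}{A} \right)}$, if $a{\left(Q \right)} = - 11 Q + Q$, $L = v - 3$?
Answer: $\frac{20}{3} \approx 6.6667$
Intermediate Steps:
$L = 8$ ($L = 11 - 3 = 8$)
$a{\left(Q \right)} = - 10 Q$
$L a{\left(\frac{1}{A} \right)} = 8 \left(- \frac{10}{-12}\right) = 8 \left(\left(-10\right) \left(- \frac{1}{12}\right)\right) = 8 \cdot \frac{5}{6} = \frac{20}{3}$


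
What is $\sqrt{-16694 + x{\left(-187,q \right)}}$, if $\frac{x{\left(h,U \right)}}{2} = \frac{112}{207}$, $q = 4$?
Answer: $\frac{i \sqrt{79474982}}{69} \approx 129.2 i$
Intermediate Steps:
$x{\left(h,U \right)} = \frac{224}{207}$ ($x{\left(h,U \right)} = 2 \cdot \frac{112}{207} = \frac{224}{207}$)
$\sqrt{-16694 + x{\left(-187,q \right)}} = \sqrt{-16694 + \frac{224}{207}} = \sqrt{- \frac{3455434}{207}} = \frac{i \sqrt{79474982}}{69}$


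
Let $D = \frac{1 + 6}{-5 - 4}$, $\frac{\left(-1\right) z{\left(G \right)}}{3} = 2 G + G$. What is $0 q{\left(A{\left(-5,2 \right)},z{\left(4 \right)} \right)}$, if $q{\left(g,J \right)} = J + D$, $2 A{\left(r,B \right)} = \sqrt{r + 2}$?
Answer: $0$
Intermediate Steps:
$z{\left(G \right)} = - 9 G$ ($z{\left(G \right)} = - 3 \left(2 G + G\right) = - 3 \cdot 3 G = - 9 G$)
$D = - \frac{7}{9}$ ($D = \frac{7}{-9} = 7 \left(- \frac{1}{9}\right) = - \frac{7}{9} \approx -0.77778$)
$A{\left(r,B \right)} = \frac{\sqrt{2 + r}}{2}$ ($A{\left(r,B \right)} = \frac{\sqrt{r + 2}}{2} = \frac{\sqrt{2 + r}}{2}$)
$q{\left(g,J \right)} = - \frac{7}{9} + J$ ($q{\left(g,J \right)} = J - \frac{7}{9} = - \frac{7}{9} + J$)
$0 q{\left(A{\left(-5,2 \right)},z{\left(4 \right)} \right)} = 0 \left(- \frac{7}{9} - 36\right) = 0 \left(- \frac{331}{9}\right) = 0$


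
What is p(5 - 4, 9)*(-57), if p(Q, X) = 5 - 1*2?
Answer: -171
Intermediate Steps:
p(Q, X) = 3 (p(Q, X) = 5 - 2 = 3)
p(5 - 4, 9)*(-57) = 3*(-57) = -171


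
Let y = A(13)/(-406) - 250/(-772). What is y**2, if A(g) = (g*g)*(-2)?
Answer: 8209990881/6139976164 ≈ 1.3371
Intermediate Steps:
A(g) = -2*g**2 (A(g) = g**2*(-2) = -2*g**2)
y = 90609/78358 (y = -2*13**2/(-406) - 250/(-772) = -2*169*(-1/406) - 250*(-1/772) = -338*(-1/406) + 125/386 = 169/203 + 125/386 = 90609/78358 ≈ 1.1563)
y**2 = (90609/78358)**2 = 8209990881/6139976164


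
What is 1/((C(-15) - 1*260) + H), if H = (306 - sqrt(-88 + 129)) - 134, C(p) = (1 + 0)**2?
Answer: -87/7528 + sqrt(41)/7528 ≈ -0.010706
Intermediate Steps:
C(p) = 1 (C(p) = 1**2 = 1)
H = 172 - sqrt(41) (H = (306 - sqrt(41)) - 134 = 172 - sqrt(41) ≈ 165.60)
1/((C(-15) - 1*260) + H) = 1/((1 - 1*260) + (172 - sqrt(41))) = 1/((1 - 260) + (172 - sqrt(41))) = 1/(-259 + (172 - sqrt(41))) = 1/(-87 - sqrt(41))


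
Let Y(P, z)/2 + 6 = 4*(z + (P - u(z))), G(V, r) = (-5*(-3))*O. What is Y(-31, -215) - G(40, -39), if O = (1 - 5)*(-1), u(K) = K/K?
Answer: -2048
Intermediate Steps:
u(K) = 1
O = 4 (O = -4*(-1) = 4)
G(V, r) = 60 (G(V, r) = -5*(-3)*4 = 15*4 = 60)
Y(P, z) = -20 + 8*P + 8*z (Y(P, z) = -12 + 2*(4*(z + (P - 1*1))) = -12 + 2*(4*(z + (P - 1))) = -12 + 2*(4*(z + (-1 + P))) = -12 + 2*(4*(-1 + P + z)) = -12 + 2*(-4 + 4*P + 4*z) = -12 + (-8 + 8*P + 8*z) = -20 + 8*P + 8*z)
Y(-31, -215) - G(40, -39) = (-20 + 8*(-31) + 8*(-215)) - 1*60 = (-20 - 248 - 1720) - 60 = -1988 - 60 = -2048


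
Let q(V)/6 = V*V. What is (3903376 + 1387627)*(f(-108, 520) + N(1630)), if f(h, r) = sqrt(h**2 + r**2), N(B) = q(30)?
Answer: 28571416200 + 359788204*sqrt(61) ≈ 3.1381e+10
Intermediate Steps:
q(V) = 6*V**2 (q(V) = 6*(V*V) = 6*V**2)
N(B) = 5400 (N(B) = 6*30**2 = 6*900 = 5400)
(3903376 + 1387627)*(f(-108, 520) + N(1630)) = (3903376 + 1387627)*(sqrt((-108)**2 + 520**2) + 5400) = 5291003*(sqrt(11664 + 270400) + 5400) = 5291003*(sqrt(282064) + 5400) = 5291003*(68*sqrt(61) + 5400) = 5291003*(5400 + 68*sqrt(61)) = 28571416200 + 359788204*sqrt(61)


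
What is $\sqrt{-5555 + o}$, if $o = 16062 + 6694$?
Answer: $\sqrt{17201} \approx 131.15$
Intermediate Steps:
$o = 22756$
$\sqrt{-5555 + o} = \sqrt{-5555 + 22756} = \sqrt{17201}$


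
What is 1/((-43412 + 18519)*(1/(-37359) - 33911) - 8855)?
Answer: 37359/31536139163705 ≈ 1.1846e-9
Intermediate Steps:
1/((-43412 + 18519)*(1/(-37359) - 33911) - 8855) = 1/(-24893*(-1/37359 - 33911) - 8855) = 1/(-24893*(-1266881050/37359) - 8855) = 1/(31536469977650/37359 - 8855) = 1/(31536139163705/37359) = 37359/31536139163705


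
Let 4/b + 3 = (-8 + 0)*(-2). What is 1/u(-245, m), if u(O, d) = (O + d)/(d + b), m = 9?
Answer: -121/3068 ≈ -0.039439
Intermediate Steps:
b = 4/13 (b = 4/(-3 + (-8 + 0)*(-2)) = 4/(-3 - 8*(-2)) = 4/(-3 + 16) = 4/13 ≈ 0.30769)
u(O, d) = (O + d)/(4/13 + d) (u(O, d) = (O + d)/(d + 4/13) = (O + d)/(4/13 + d))
1/u(-245, m) = 1/(13*(-245 + 9)/(4 + 13*9)) = 1/(13*(-236)/(4 + 117)) = 1/(13*(-236)/121) = 1/(13*(1/121)*(-236)) = 1/(-3068/121) = -121/3068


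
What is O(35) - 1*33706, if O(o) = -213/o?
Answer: -1179923/35 ≈ -33712.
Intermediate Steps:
O(35) - 1*33706 = -213/35 - 1*33706 = -213*1/35 - 33706 = -213/35 - 33706 = -1179923/35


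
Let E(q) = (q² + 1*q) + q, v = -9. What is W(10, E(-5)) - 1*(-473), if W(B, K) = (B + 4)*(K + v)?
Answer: 557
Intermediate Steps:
E(q) = q² + 2*q (E(q) = (q² + q) + q = (q + q²) + q = q² + 2*q)
W(B, K) = (-9 + K)*(4 + B) (W(B, K) = (B + 4)*(K - 9) = (4 + B)*(-9 + K) = (-9 + K)*(4 + B))
W(10, E(-5)) - 1*(-473) = (-36 - 9*10 + 4*(-5*(2 - 5)) + 10*(-5*(2 - 5))) - 1*(-473) = (-36 - 90 + 4*(-5*(-3)) + 10*(-5*(-3))) + 473 = (-36 - 90 + 4*15 + 10*15) + 473 = (-36 - 90 + 60 + 150) + 473 = 84 + 473 = 557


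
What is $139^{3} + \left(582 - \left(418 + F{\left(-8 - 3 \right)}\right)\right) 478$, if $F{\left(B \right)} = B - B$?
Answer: $2764011$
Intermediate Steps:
$F{\left(B \right)} = 0$
$139^{3} + \left(582 - \left(418 + F{\left(-8 - 3 \right)}\right)\right) 478 = 139^{3} + \left(582 - 418\right) 478 = 2685619 + \left(582 + \left(-418 + 0\right)\right) 478 = 2685619 + \left(582 - 418\right) 478 = 2685619 + 164 \cdot 478 = 2685619 + 78392 = 2764011$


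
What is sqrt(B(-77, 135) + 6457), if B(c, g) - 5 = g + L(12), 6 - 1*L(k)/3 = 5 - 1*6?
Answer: sqrt(6618) ≈ 81.351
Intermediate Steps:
L(k) = 21 (L(k) = 18 - 3*(5 - 1*6) = 18 - 3*(5 - 6) = 18 - 3*(-1) = 18 + 3 = 21)
B(c, g) = 26 + g (B(c, g) = 5 + (g + 21) = 5 + (21 + g) = 26 + g)
sqrt(B(-77, 135) + 6457) = sqrt((26 + 135) + 6457) = sqrt(161 + 6457) = sqrt(6618)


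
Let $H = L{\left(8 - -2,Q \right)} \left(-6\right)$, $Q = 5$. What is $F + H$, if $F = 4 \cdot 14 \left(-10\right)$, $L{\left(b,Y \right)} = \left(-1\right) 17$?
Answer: $-458$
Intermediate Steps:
$L{\left(b,Y \right)} = -17$
$H = 102$ ($H = \left(-17\right) \left(-6\right) = 102$)
$F = -560$ ($F = 56 \left(-10\right) = -560$)
$F + H = -560 + 102 = -458$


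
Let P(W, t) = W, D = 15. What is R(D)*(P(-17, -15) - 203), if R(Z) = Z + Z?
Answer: -6600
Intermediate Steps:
R(Z) = 2*Z
R(D)*(P(-17, -15) - 203) = (2*15)*(-17 - 203) = 30*(-220) = -6600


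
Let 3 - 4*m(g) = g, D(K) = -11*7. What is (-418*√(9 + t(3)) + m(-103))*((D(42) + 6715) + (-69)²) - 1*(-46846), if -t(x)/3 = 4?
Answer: 697839/2 - 4764782*I*√3 ≈ 3.4892e+5 - 8.2528e+6*I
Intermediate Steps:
D(K) = -77
t(x) = -12 (t(x) = -3*4 = -12)
m(g) = ¾ - g/4
(-418*√(9 + t(3)) + m(-103))*((D(42) + 6715) + (-69)²) - 1*(-46846) = (-418*√(9 - 12) + (¾ - ¼*(-103)))*((-77 + 6715) + (-69)²) - 1*(-46846) = (-418*I*√3 + (¾ + 103/4))*(6638 + 4761) + 46846 = (-418*I*√3 + 53/2)*11399 + 46846 = (53/2 - 418*I*√3)*11399 + 46846 = (604147/2 - 4764782*I*√3) + 46846 = 697839/2 - 4764782*I*√3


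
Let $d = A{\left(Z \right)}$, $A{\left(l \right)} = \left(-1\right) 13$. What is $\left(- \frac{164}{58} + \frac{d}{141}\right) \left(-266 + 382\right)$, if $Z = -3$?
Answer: $- \frac{47756}{141} \approx -338.69$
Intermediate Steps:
$A{\left(l \right)} = -13$
$d = -13$
$\left(- \frac{164}{58} + \frac{d}{141}\right) \left(-266 + 382\right) = \left(- \frac{164}{58} - \frac{13}{141}\right) \left(-266 + 382\right) = \left(\left(-164\right) \frac{1}{58} - \frac{13}{141}\right) 116 = \left(- \frac{82}{29} - \frac{13}{141}\right) 116 = \left(- \frac{11939}{4089}\right) 116 = - \frac{47756}{141}$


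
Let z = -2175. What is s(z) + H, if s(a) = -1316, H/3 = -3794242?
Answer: -11384042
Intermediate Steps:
H = -11382726 (H = 3*(-3794242) = -11382726)
s(z) + H = -1316 - 11382726 = -11384042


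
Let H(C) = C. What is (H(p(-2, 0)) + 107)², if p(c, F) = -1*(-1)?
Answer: 11664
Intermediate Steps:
p(c, F) = 1
(H(p(-2, 0)) + 107)² = (1 + 107)² = 108² = 11664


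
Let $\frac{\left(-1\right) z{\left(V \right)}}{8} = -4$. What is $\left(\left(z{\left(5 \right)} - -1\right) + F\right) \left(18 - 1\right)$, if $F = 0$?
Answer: $561$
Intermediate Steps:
$z{\left(V \right)} = 32$ ($z{\left(V \right)} = \left(-8\right) \left(-4\right) = 32$)
$\left(\left(z{\left(5 \right)} - -1\right) + F\right) \left(18 - 1\right) = \left(\left(32 - -1\right) + 0\right) \left(18 - 1\right) = \left(\left(32 + 1\right) + 0\right) 17 = \left(33 + 0\right) 17 = 33 \cdot 17 = 561$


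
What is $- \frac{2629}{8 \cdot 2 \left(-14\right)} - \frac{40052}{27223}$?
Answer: $\frac{8942517}{871136} \approx 10.265$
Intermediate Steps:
$- \frac{2629}{8 \cdot 2 \left(-14\right)} - \frac{40052}{27223} = - \frac{2629}{16 \left(-14\right)} - \frac{40052}{27223} = - \frac{2629}{-224} - \frac{40052}{27223} = \left(-2629\right) \left(- \frac{1}{224}\right) - \frac{40052}{27223} = \frac{2629}{224} - \frac{40052}{27223} = \frac{8942517}{871136}$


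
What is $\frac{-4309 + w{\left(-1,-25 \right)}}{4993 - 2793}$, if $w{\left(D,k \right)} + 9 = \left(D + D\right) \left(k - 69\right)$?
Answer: $- \frac{413}{220} \approx -1.8773$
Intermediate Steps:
$w{\left(D,k \right)} = -9 + 2 D \left(-69 + k\right)$ ($w{\left(D,k \right)} = -9 + \left(D + D\right) \left(k - 69\right) = -9 + 2 D \left(-69 + k\right)$)
$\frac{-4309 + w{\left(-1,-25 \right)}}{4993 - 2793} = \frac{-4309 - \left(-129 - 50\right)}{4993 - 2793} = \frac{-4309 + \left(-9 + 138 + 50\right)}{2200} = \left(-4309 + 179\right) \frac{1}{2200} = \left(-4130\right) \frac{1}{2200} = - \frac{413}{220}$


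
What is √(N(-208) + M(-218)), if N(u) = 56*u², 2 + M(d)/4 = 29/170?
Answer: √17504561530/85 ≈ 1556.5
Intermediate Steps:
M(d) = -622/85 (M(d) = -8 + 4*(29/170) = -8 + 58/85 = -622/85)
√(N(-208) + M(-218)) = √(56*(-208)² - 622/85) = √(56*43264 - 622/85) = √(2422784 - 622/85) = √(205936018/85) = √17504561530/85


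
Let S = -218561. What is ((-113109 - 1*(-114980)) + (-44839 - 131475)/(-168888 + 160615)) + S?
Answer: -1792500056/8273 ≈ -2.1667e+5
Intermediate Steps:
((-113109 - 1*(-114980)) + (-44839 - 131475)/(-168888 + 160615)) + S = ((-113109 - 1*(-114980)) + (-44839 - 131475)/(-168888 + 160615)) - 218561 = ((-113109 + 114980) - 176314/(-8273)) - 218561 = (1871 - 176314*(-1/8273)) - 218561 = (1871 + 176314/8273) - 218561 = 15655097/8273 - 218561 = -1792500056/8273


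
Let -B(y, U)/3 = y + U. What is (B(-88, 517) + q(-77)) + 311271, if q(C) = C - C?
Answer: 309984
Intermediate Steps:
B(y, U) = -3*U - 3*y (B(y, U) = -3*(y + U) = -3*(U + y) = -3*U - 3*y)
q(C) = 0
(B(-88, 517) + q(-77)) + 311271 = ((-3*517 - 3*(-88)) + 0) + 311271 = ((-1551 + 264) + 0) + 311271 = (-1287 + 0) + 311271 = -1287 + 311271 = 309984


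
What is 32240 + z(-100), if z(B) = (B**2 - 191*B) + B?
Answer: 61240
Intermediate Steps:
z(B) = B**2 - 190*B
32240 + z(-100) = 32240 - 100*(-190 - 100) = 32240 - 100*(-290) = 32240 + 29000 = 61240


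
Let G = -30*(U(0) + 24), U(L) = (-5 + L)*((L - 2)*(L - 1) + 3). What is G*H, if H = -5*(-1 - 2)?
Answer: 450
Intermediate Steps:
U(L) = (-5 + L)*(3 + (-1 + L)*(-2 + L)) (U(L) = (-5 + L)*((-2 + L)*(-1 + L) + 3) = (-5 + L)*((-1 + L)*(-2 + L) + 3) = (-5 + L)*(3 + (-1 + L)*(-2 + L)))
H = 15 (H = -5*(-3) = 15)
G = 30 (G = -30*((-25 + 0³ - 8*0² + 20*0) + 24) = -30*((-25 + 0 - 8*0 + 0) + 24) = -30*((-25 + 0 + 0 + 0) + 24) = -30*(-25 + 24) = -30*(-1) = 30)
G*H = 30*15 = 450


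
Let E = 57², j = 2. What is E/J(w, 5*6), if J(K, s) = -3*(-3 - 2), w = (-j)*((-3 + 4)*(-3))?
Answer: 1083/5 ≈ 216.60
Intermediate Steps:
E = 3249
w = 6 (w = (-1*2)*((-3 + 4)*(-3)) = -2*(-3) = 6)
J(K, s) = 15 (J(K, s) = -3*(-5) = 15)
E/J(w, 5*6) = 3249/15 = 3249*(1/15) = 1083/5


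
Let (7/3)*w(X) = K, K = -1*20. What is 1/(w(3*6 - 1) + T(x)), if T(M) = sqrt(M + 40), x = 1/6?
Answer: -2520/9791 - 49*sqrt(1446)/9791 ≈ -0.44769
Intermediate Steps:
x = 1/6 ≈ 0.16667
T(M) = sqrt(40 + M)
K = -20
w(X) = -60/7 (w(X) = (3/7)*(-20) = -60/7)
1/(w(3*6 - 1) + T(x)) = 1/(-60/7 + sqrt(40 + 1/6)) = 1/(-60/7 + sqrt(241/6)) = 1/(-60/7 + sqrt(1446)/6)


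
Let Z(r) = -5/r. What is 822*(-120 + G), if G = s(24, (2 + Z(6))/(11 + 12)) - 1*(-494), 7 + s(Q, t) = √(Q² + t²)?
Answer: 301674 + 137*√10969393/23 ≈ 3.2140e+5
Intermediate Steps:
s(Q, t) = -7 + √(Q² + t²)
G = 487 + √10969393/138 (G = (-7 + √(24² + ((2 - 5/6)/(11 + 12))²)) - 1*(-494) = (-7 + √(576 + ((2 - 5*⅙)/23)²)) + 494 = (-7 + √(576 + ((2 - ⅚)*(1/23))²)) + 494 = (-7 + √(576 + ((7/6)*(1/23))²)) + 494 = (-7 + √(576 + (7/138)²)) + 494 = (-7 + √(576 + 49/19044)) + 494 = (-7 + √(10969393/19044)) + 494 = (-7 + √10969393/138) + 494 = 487 + √10969393/138 ≈ 511.00)
822*(-120 + G) = 822*(-120 + (487 + √10969393/138)) = 822*(367 + √10969393/138) = 301674 + 137*√10969393/23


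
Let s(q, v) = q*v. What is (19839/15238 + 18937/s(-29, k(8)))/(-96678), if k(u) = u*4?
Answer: 4657783/23570869824 ≈ 0.00019761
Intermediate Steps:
k(u) = 4*u
(19839/15238 + 18937/s(-29, k(8)))/(-96678) = (19839/15238 + 18937/((-116*8)))/(-96678) = (19839*(1/15238) + 18937/((-29*32)))*(-1/96678) = (19839/15238 + 18937/(-928))*(-1/96678) = (19839/15238 + 18937*(-1/928))*(-1/96678) = (19839/15238 - 653/32)*(-1/96678) = -4657783/243808*(-1/96678) = 4657783/23570869824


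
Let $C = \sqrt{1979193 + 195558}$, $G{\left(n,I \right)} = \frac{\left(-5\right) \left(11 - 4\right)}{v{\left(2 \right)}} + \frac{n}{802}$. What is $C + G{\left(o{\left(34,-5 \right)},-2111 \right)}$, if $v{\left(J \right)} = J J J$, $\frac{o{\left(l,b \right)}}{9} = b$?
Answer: $- \frac{14215}{3208} + 3 \sqrt{241639} \approx 1470.3$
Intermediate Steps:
$o{\left(l,b \right)} = 9 b$
$v{\left(J \right)} = J^{3}$ ($v{\left(J \right)} = J J^{2} = J^{3}$)
$G{\left(n,I \right)} = - \frac{35}{8} + \frac{n}{802}$ ($G{\left(n,I \right)} = \frac{\left(-5\right) \left(11 - 4\right)}{2^{3}} + \frac{n}{802} = \frac{\left(-5\right) 7}{8} + n \frac{1}{802} = \left(-35\right) \frac{1}{8} + \frac{n}{802} = - \frac{35}{8} + \frac{n}{802}$)
$C = 3 \sqrt{241639}$ ($C = \sqrt{2174751} = 3 \sqrt{241639} \approx 1474.7$)
$C + G{\left(o{\left(34,-5 \right)},-2111 \right)} = 3 \sqrt{241639} - \left(\frac{35}{8} - \frac{9 \left(-5\right)}{802}\right) = 3 \sqrt{241639} + \left(- \frac{35}{8} + \frac{1}{802} \left(-45\right)\right) = 3 \sqrt{241639} - \frac{14215}{3208} = - \frac{14215}{3208} + 3 \sqrt{241639}$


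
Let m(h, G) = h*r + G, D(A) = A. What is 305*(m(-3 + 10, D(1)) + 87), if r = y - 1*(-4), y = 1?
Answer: 37515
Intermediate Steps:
r = 5 (r = 1 - 1*(-4) = 1 + 4 = 5)
m(h, G) = G + 5*h (m(h, G) = h*5 + G = 5*h + G = G + 5*h)
305*(m(-3 + 10, D(1)) + 87) = 305*((1 + 5*(-3 + 10)) + 87) = 305*((1 + 5*7) + 87) = 305*((1 + 35) + 87) = 305*(36 + 87) = 305*123 = 37515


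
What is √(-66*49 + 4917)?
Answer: 3*√187 ≈ 41.024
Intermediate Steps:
√(-66*49 + 4917) = √(-3234 + 4917) = √1683 = 3*√187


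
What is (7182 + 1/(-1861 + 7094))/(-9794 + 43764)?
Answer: 37583407/177765010 ≈ 0.21142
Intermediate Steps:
(7182 + 1/(-1861 + 7094))/(-9794 + 43764) = (7182 + 1/5233)/33970 = (7182 + 1/5233)*(1/33970) = (37583407/5233)*(1/33970) = 37583407/177765010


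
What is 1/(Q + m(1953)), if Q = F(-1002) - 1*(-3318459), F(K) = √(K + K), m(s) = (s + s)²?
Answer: 6191765/115013861446343 - 2*I*√501/345041584339029 ≈ 5.3835e-8 - 1.2974e-13*I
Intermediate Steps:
m(s) = 4*s² (m(s) = (2*s)² = 4*s²)
F(K) = √2*√K (F(K) = √(2*K) = √2*√K)
Q = 3318459 + 2*I*√501 (Q = √2*√(-1002) - 1*(-3318459) = √2*(I*√1002) + 3318459 = 2*I*√501 + 3318459 = 3318459 + 2*I*√501 ≈ 3.3185e+6 + 44.766*I)
1/(Q + m(1953)) = 1/((3318459 + 2*I*√501) + 4*1953²) = 1/((3318459 + 2*I*√501) + 4*3814209) = 1/((3318459 + 2*I*√501) + 15256836) = 1/(18575295 + 2*I*√501)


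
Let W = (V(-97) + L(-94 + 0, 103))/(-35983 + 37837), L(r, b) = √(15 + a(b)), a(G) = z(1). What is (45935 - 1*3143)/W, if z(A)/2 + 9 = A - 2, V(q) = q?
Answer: -427534872/523 - 4407576*I*√5/523 ≈ -8.1747e+5 - 18844.0*I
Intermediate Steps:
z(A) = -22 + 2*A (z(A) = -18 + 2*(A - 2) = -18 + 2*(-2 + A) = -18 + (-4 + 2*A) = -22 + 2*A)
a(G) = -20 (a(G) = -22 + 2*1 = -22 + 2 = -20)
L(r, b) = I*√5 (L(r, b) = √(15 - 20) = √(-5) = I*√5)
W = -97/1854 + I*√5/1854 (W = (-97 + I*√5)/(-35983 + 37837) = (-97 + I*√5)/1854 = (-97 + I*√5)*(1/1854) = -97/1854 + I*√5/1854 ≈ -0.052319 + 0.0012061*I)
(45935 - 1*3143)/W = (45935 - 1*3143)/(-97/1854 + I*√5/1854) = (45935 - 3143)/(-97/1854 + I*√5/1854) = 42792/(-97/1854 + I*√5/1854)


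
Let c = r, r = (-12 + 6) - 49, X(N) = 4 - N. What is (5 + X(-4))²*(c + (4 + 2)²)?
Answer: -3211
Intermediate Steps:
r = -55 (r = -6 - 49 = -55)
c = -55
(5 + X(-4))²*(c + (4 + 2)²) = (5 + (4 - 1*(-4)))²*(-55 + (4 + 2)²) = (5 + (4 + 4))²*(-55 + 6²) = (5 + 8)²*(-55 + 36) = 13²*(-19) = 169*(-19) = -3211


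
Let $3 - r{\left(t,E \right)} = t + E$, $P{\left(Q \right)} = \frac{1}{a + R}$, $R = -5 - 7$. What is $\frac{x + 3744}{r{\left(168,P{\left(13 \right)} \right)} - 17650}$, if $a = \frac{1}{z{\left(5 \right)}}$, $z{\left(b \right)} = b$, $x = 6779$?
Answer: $- \frac{620857}{1051080} \approx -0.59068$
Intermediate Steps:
$R = -12$ ($R = -5 - 7 = -12$)
$a = \frac{1}{5} \approx 0.2$
$P{\left(Q \right)} = - \frac{5}{59}$ ($P{\left(Q \right)} = \frac{1}{\frac{1}{5} - 12} = \frac{1}{- \frac{59}{5}} = - \frac{5}{59}$)
$r{\left(t,E \right)} = 3 - E - t$ ($r{\left(t,E \right)} = 3 - \left(t + E\right) = 3 - \left(E + t\right) = 3 - E - t$)
$\frac{x + 3744}{r{\left(168,P{\left(13 \right)} \right)} - 17650} = \frac{6779 + 3744}{\left(3 - - \frac{5}{59} - 168\right) - 17650} = \frac{10523}{\left(3 + \frac{5}{59} - 168\right) - 17650} = \frac{10523}{- \frac{9730}{59} - 17650} = \frac{10523}{- \frac{1051080}{59}} = 10523 \left(- \frac{59}{1051080}\right) = - \frac{620857}{1051080}$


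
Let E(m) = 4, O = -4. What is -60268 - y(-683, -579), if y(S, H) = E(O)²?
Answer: -60284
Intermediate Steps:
y(S, H) = 16 (y(S, H) = 4² = 16)
-60268 - y(-683, -579) = -60268 - 1*16 = -60268 - 16 = -60284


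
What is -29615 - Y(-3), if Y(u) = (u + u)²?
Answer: -29651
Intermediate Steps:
Y(u) = 4*u² (Y(u) = (2*u)² = 4*u²)
-29615 - Y(-3) = -29615 - 4*(-3)² = -29615 - 4*9 = -29615 - 1*36 = -29615 - 36 = -29651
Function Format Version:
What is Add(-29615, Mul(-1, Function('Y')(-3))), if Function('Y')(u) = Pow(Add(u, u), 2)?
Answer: -29651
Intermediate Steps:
Function('Y')(u) = Mul(4, Pow(u, 2)) (Function('Y')(u) = Pow(Mul(2, u), 2) = Mul(4, Pow(u, 2)))
Add(-29615, Mul(-1, Function('Y')(-3))) = Add(-29615, Mul(-1, Mul(4, Pow(-3, 2)))) = Add(-29615, Mul(-1, Mul(4, 9))) = Add(-29615, Mul(-1, 36)) = Add(-29615, -36) = -29651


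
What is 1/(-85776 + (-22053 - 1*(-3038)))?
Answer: -1/104791 ≈ -9.5428e-6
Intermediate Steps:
1/(-85776 + (-22053 - 1*(-3038))) = 1/(-85776 + (-22053 + 3038)) = 1/(-85776 - 19015) = 1/(-104791) = -1/104791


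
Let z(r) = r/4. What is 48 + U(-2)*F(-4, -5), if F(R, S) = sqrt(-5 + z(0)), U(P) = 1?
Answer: 48 + I*sqrt(5) ≈ 48.0 + 2.2361*I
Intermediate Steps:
z(r) = r/4 (z(r) = r*(1/4) = r/4)
F(R, S) = I*sqrt(5) (F(R, S) = sqrt(-5 + (1/4)*0) = sqrt(-5 + 0) = sqrt(-5) = I*sqrt(5))
48 + U(-2)*F(-4, -5) = 48 + 1*(I*sqrt(5)) = 48 + I*sqrt(5)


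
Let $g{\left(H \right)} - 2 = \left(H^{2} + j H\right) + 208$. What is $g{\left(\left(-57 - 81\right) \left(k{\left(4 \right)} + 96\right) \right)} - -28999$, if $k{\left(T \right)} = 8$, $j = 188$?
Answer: $203310937$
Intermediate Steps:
$g{\left(H \right)} = 210 + H^{2} + 188 H$ ($g{\left(H \right)} = 2 + \left(\left(H^{2} + 188 H\right) + 208\right) = 2 + \left(208 + H^{2} + 188 H\right) = 210 + H^{2} + 188 H$)
$g{\left(\left(-57 - 81\right) \left(k{\left(4 \right)} + 96\right) \right)} - -28999 = \left(210 + \left(\left(-57 - 81\right) \left(8 + 96\right)\right)^{2} + 188 \left(-57 - 81\right) \left(8 + 96\right)\right) - -28999 = \left(210 + \left(\left(-138\right) 104\right)^{2} + 188 \left(\left(-138\right) 104\right)\right) + 28999 = \left(210 + \left(-14352\right)^{2} + 188 \left(-14352\right)\right) + 28999 = \left(210 + 205979904 - 2698176\right) + 28999 = 203281938 + 28999 = 203310937$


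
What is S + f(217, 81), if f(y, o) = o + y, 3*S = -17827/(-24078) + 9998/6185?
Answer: 133487644259/446767290 ≈ 298.79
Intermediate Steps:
S = 350991839/446767290 (S = (-17827/(-24078) + 9998/6185)/3 = (-17827*(-1/24078) + 9998*(1/6185))/3 = (17827/24078 + 9998/6185)/3 = (1/3)*(350991839/148922430) = 350991839/446767290 ≈ 0.78563)
S + f(217, 81) = 350991839/446767290 + (81 + 217) = 350991839/446767290 + 298 = 133487644259/446767290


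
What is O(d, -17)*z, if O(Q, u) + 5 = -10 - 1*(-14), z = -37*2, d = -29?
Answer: 74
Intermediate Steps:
z = -74
O(Q, u) = -1 (O(Q, u) = -5 + (-10 - 1*(-14)) = -5 + (-10 + 14) = -5 + 4 = -1)
O(d, -17)*z = -1*(-74) = 74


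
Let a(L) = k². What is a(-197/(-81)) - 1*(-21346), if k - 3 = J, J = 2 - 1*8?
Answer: 21355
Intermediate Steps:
J = -6 (J = 2 - 8 = -6)
k = -3 (k = 3 - 6 = -3)
a(L) = 9 (a(L) = (-3)² = 9)
a(-197/(-81)) - 1*(-21346) = 9 - 1*(-21346) = 9 + 21346 = 21355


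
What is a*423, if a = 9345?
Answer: 3952935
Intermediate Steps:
a*423 = 9345*423 = 3952935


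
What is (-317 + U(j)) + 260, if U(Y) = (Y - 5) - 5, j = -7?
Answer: -74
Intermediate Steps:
U(Y) = -10 + Y (U(Y) = (-5 + Y) - 5 = -10 + Y)
(-317 + U(j)) + 260 = (-317 + (-10 - 7)) + 260 = (-317 - 17) + 260 = -334 + 260 = -74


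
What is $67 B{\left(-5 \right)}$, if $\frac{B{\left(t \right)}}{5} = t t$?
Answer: $8375$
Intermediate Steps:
$B{\left(t \right)} = 5 t^{2}$ ($B{\left(t \right)} = 5 t t = 5 t^{2}$)
$67 B{\left(-5 \right)} = 67 \cdot 5 \left(-5\right)^{2} = 67 \cdot 5 \cdot 25 = 67 \cdot 125 = 8375$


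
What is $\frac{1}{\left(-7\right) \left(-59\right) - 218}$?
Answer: $\frac{1}{195} \approx 0.0051282$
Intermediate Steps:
$\frac{1}{\left(-7\right) \left(-59\right) - 218} = \frac{1}{413 - 218} = \frac{1}{195}$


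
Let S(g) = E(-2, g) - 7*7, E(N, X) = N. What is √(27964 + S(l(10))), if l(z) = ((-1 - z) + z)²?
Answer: √27913 ≈ 167.07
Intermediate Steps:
l(z) = 1 (l(z) = (-1)² = 1)
S(g) = -51 (S(g) = -2 - 7*7 = -2 - 49 = -51)
√(27964 + S(l(10))) = √(27964 - 51) = √27913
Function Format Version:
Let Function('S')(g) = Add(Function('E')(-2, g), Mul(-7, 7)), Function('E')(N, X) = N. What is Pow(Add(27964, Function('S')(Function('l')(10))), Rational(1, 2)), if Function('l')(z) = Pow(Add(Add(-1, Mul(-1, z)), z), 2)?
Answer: Pow(27913, Rational(1, 2)) ≈ 167.07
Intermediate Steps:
Function('l')(z) = 1 (Function('l')(z) = Pow(-1, 2) = 1)
Function('S')(g) = -51 (Function('S')(g) = Add(-2, Mul(-7, 7)) = Add(-2, -49) = -51)
Pow(Add(27964, Function('S')(Function('l')(10))), Rational(1, 2)) = Pow(Add(27964, -51), Rational(1, 2)) = Pow(27913, Rational(1, 2))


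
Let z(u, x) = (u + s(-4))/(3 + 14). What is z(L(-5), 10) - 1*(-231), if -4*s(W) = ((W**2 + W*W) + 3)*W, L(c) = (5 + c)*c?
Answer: 3962/17 ≈ 233.06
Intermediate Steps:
L(c) = c*(5 + c)
s(W) = -W*(3 + 2*W**2)/4 (s(W) = -((W**2 + W*W) + 3)*W/4 = -((W**2 + W**2) + 3)*W/4 = -(2*W**2 + 3)*W/4 = -(3 + 2*W**2)*W/4 = -W*(3 + 2*W**2)/4)
z(u, x) = 35/17 + u/17 (z(u, x) = (u - 1/4*(-4)*(3 + 2*(-4)**2))/(3 + 14) = (u - 1/4*(-4)*(3 + 2*16))/17 = (u - 1/4*(-4)*(3 + 32))*(1/17) = (u - 1/4*(-4)*35)*(1/17) = (u + 35)*(1/17) = (35 + u)*(1/17) = 35/17 + u/17)
z(L(-5), 10) - 1*(-231) = (35/17 + (-5*(5 - 5))/17) - 1*(-231) = (35/17 + (-5*0)/17) + 231 = (35/17 + (1/17)*0) + 231 = (35/17 + 0) + 231 = 35/17 + 231 = 3962/17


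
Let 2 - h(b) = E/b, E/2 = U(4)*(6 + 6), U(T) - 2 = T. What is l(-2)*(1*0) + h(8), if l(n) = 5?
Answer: -16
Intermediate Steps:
U(T) = 2 + T
E = 144 (E = 2*((2 + 4)*(6 + 6)) = 2*(6*12) = 2*72 = 144)
h(b) = 2 - 144/b
l(-2)*(1*0) + h(8) = 5*(1*0) + (2 - 144/8) = 5*0 + (2 - 144*1/8) = 0 + (2 - 18) = 0 - 16 = -16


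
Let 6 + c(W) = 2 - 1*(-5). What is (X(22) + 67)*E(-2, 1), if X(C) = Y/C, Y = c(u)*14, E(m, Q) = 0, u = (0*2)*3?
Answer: 0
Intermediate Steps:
u = 0 (u = 0*3 = 0)
c(W) = 1 (c(W) = -6 + (2 - 1*(-5)) = -6 + (2 + 5) = -6 + 7 = 1)
Y = 14 (Y = 1*14 = 14)
X(C) = 14/C
(X(22) + 67)*E(-2, 1) = (14/22 + 67)*0 = (14*(1/22) + 67)*0 = (7/11 + 67)*0 = (744/11)*0 = 0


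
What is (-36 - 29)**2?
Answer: 4225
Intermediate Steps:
(-36 - 29)**2 = (-65)**2 = 4225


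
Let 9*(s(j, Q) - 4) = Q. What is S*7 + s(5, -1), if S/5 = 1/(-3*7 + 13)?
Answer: -35/72 ≈ -0.48611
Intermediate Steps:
s(j, Q) = 4 + Q/9
S = -5/8 (S = 5/(-3*7 + 13) = 5/(-21 + 13) = 5/(-8) = 5*(-⅛) = -5/8 ≈ -0.62500)
S*7 + s(5, -1) = -5/8*7 + (4 + (⅑)*(-1)) = -35/8 + (4 - ⅑) = -35/8 + 35/9 = -35/72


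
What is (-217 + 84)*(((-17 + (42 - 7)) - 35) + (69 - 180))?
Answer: 17024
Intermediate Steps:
(-217 + 84)*(((-17 + (42 - 7)) - 35) + (69 - 180)) = -133*(((-17 + 35) - 35) - 111) = -133*((18 - 35) - 111) = -133*(-17 - 111) = -133*(-128) = 17024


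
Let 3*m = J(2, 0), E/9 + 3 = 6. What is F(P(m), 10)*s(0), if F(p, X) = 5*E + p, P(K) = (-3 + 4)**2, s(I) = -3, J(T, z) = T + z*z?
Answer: -408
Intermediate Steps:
E = 27 (E = -27 + 9*6 = -27 + 54 = 27)
J(T, z) = T + z**2
m = 2/3 (m = (2 + 0**2)/3 = (2 + 0)/3 = (1/3)*2 = 2/3 ≈ 0.66667)
P(K) = 1 (P(K) = 1**2 = 1)
F(p, X) = 135 + p (F(p, X) = 5*27 + p = 135 + p)
F(P(m), 10)*s(0) = (135 + 1)*(-3) = 136*(-3) = -408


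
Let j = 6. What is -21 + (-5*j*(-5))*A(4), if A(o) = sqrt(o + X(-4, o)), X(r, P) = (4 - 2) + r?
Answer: -21 + 150*sqrt(2) ≈ 191.13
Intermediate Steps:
X(r, P) = 2 + r
A(o) = sqrt(-2 + o) (A(o) = sqrt(o + (2 - 4)) = sqrt(o - 2) = sqrt(-2 + o))
-21 + (-5*j*(-5))*A(4) = -21 + (-5*6*(-5))*sqrt(-2 + 4) = -21 + (-30*(-5))*sqrt(2) = -21 + 150*sqrt(2)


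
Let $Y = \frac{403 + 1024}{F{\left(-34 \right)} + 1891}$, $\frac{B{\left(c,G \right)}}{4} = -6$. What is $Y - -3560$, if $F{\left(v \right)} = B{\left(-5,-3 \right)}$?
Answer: $\frac{6647947}{1867} \approx 3560.8$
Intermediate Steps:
$B{\left(c,G \right)} = -24$ ($B{\left(c,G \right)} = 4 \left(-6\right) = -24$)
$F{\left(v \right)} = -24$
$Y = \frac{1427}{1867}$ ($Y = \frac{403 + 1024}{-24 + 1891} = \frac{1427}{1867} \approx 0.76433$)
$Y - -3560 = \frac{1427}{1867} - -3560 = \frac{1427}{1867} + 3560 = \frac{6647947}{1867}$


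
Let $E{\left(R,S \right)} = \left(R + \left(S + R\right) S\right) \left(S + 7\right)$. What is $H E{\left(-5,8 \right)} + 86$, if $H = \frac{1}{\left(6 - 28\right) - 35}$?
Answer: $81$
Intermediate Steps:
$H = - \frac{1}{57}$ ($H = \frac{1}{\left(6 - 28\right) - 35} = \frac{1}{-22 - 35} = \frac{1}{-57} = - \frac{1}{57} \approx -0.017544$)
$E{\left(R,S \right)} = \left(7 + S\right) \left(R + S \left(R + S\right)\right)$ ($E{\left(R,S \right)} = \left(R + \left(R + S\right) S\right) \left(7 + S\right) = \left(R + S \left(R + S\right)\right) \left(7 + S\right) = \left(7 + S\right) \left(R + S \left(R + S\right)\right)$)
$H E{\left(-5,8 \right)} + 86 = - \frac{8^{3} + 7 \left(-5\right) + 7 \cdot 8^{2} - 5 \cdot 8^{2} + 8 \left(-5\right) 8}{57} + 86 = - \frac{512 - 35 + 7 \cdot 64 - 320 - 320}{57} + 86 = - \frac{512 - 35 + 448 - 320 - 320}{57} + 86 = \left(- \frac{1}{57}\right) 285 + 86 = -5 + 86 = 81$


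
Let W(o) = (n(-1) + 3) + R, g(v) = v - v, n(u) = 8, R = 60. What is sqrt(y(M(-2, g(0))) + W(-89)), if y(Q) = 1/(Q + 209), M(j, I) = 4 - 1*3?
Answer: sqrt(3131310)/210 ≈ 8.4264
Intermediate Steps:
g(v) = 0
M(j, I) = 1 (M(j, I) = 4 - 3 = 1)
W(o) = 71 (W(o) = (8 + 3) + 60 = 11 + 60 = 71)
y(Q) = 1/(209 + Q)
sqrt(y(M(-2, g(0))) + W(-89)) = sqrt(1/(209 + 1) + 71) = sqrt(1/210 + 71) = sqrt(14911/210) = sqrt(3131310)/210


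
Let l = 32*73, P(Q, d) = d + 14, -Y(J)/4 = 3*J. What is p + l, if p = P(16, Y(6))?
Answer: 2278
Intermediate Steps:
Y(J) = -12*J
P(Q, d) = 14 + d
l = 2336
p = -58 (p = 14 - 12*6 = 14 - 72 = -58)
p + l = -58 + 2336 = 2278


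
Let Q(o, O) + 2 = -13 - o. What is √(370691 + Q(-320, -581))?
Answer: 2*√92749 ≈ 609.09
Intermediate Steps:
Q(o, O) = -15 - o (Q(o, O) = -2 + (-13 - o) = -15 - o)
√(370691 + Q(-320, -581)) = √(370691 + (-15 - 1*(-320))) = √(370691 + (-15 + 320)) = √(370691 + 305) = √370996 = 2*√92749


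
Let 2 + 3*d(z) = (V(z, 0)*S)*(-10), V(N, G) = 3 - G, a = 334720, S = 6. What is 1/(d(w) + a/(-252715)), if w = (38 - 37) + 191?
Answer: -151629/9399658 ≈ -0.016131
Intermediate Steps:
w = 192 (w = 1 + 191 = 192)
d(z) = -182/3 (d(z) = -⅔ + (((3 - 1*0)*6)*(-10))/3 = -⅔ + (((3 + 0)*6)*(-10))/3 = -⅔ + ((3*6)*(-10))/3 = -⅔ + (18*(-10))/3 = -⅔ + (⅓)*(-180) = -⅔ - 60 = -182/3)
1/(d(w) + a/(-252715)) = 1/(-182/3 + 334720/(-252715)) = 1/(-182/3 + 334720*(-1/252715)) = 1/(-182/3 - 66944/50543) = 1/(-9399658/151629) = -151629/9399658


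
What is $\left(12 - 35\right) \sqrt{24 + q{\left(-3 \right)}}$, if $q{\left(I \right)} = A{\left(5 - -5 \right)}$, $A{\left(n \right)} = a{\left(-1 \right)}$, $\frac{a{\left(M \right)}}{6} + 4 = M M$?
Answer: $- 23 \sqrt{6} \approx -56.338$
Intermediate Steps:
$a{\left(M \right)} = -24 + 6 M^{2}$ ($a{\left(M \right)} = -24 + 6 M M = -24 + 6 M^{2}$)
$A{\left(n \right)} = -18$ ($A{\left(n \right)} = -24 + 6 \left(-1\right)^{2} = -24 + 6 \cdot 1 = -24 + 6 = -18$)
$q{\left(I \right)} = -18$
$\left(12 - 35\right) \sqrt{24 + q{\left(-3 \right)}} = \left(12 - 35\right) \sqrt{24 - 18} = - 23 \sqrt{6}$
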